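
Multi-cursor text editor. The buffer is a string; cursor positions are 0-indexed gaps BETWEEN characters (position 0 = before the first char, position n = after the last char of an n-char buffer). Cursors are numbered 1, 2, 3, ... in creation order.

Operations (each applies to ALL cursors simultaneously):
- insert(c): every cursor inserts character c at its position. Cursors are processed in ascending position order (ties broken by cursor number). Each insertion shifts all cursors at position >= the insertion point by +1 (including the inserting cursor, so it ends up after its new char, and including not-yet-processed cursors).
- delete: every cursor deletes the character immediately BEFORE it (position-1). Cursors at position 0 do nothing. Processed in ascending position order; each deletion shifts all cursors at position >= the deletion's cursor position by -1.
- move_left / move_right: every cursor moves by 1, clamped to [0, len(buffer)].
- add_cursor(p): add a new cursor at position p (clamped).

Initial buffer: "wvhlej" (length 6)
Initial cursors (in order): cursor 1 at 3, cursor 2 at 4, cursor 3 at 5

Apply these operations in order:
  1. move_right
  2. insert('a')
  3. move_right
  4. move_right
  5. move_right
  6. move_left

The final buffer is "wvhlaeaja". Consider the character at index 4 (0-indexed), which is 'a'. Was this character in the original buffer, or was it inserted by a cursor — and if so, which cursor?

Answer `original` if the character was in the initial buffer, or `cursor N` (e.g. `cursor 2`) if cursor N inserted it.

After op 1 (move_right): buffer="wvhlej" (len 6), cursors c1@4 c2@5 c3@6, authorship ......
After op 2 (insert('a')): buffer="wvhlaeaja" (len 9), cursors c1@5 c2@7 c3@9, authorship ....1.2.3
After op 3 (move_right): buffer="wvhlaeaja" (len 9), cursors c1@6 c2@8 c3@9, authorship ....1.2.3
After op 4 (move_right): buffer="wvhlaeaja" (len 9), cursors c1@7 c2@9 c3@9, authorship ....1.2.3
After op 5 (move_right): buffer="wvhlaeaja" (len 9), cursors c1@8 c2@9 c3@9, authorship ....1.2.3
After op 6 (move_left): buffer="wvhlaeaja" (len 9), cursors c1@7 c2@8 c3@8, authorship ....1.2.3
Authorship (.=original, N=cursor N): . . . . 1 . 2 . 3
Index 4: author = 1

Answer: cursor 1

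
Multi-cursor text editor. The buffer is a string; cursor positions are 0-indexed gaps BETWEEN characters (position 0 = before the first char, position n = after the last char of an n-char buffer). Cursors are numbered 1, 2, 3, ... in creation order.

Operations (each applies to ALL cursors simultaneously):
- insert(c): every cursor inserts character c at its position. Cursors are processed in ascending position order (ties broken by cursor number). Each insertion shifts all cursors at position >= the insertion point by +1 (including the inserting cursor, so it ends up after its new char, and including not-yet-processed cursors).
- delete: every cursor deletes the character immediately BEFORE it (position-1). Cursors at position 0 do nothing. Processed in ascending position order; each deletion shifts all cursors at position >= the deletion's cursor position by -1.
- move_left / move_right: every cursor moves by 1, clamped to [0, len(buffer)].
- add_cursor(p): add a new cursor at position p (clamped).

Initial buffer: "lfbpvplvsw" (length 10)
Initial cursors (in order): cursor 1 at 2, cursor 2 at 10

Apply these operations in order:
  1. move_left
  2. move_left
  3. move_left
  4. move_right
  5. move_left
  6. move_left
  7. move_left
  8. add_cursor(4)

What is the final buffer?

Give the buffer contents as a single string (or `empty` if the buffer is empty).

After op 1 (move_left): buffer="lfbpvplvsw" (len 10), cursors c1@1 c2@9, authorship ..........
After op 2 (move_left): buffer="lfbpvplvsw" (len 10), cursors c1@0 c2@8, authorship ..........
After op 3 (move_left): buffer="lfbpvplvsw" (len 10), cursors c1@0 c2@7, authorship ..........
After op 4 (move_right): buffer="lfbpvplvsw" (len 10), cursors c1@1 c2@8, authorship ..........
After op 5 (move_left): buffer="lfbpvplvsw" (len 10), cursors c1@0 c2@7, authorship ..........
After op 6 (move_left): buffer="lfbpvplvsw" (len 10), cursors c1@0 c2@6, authorship ..........
After op 7 (move_left): buffer="lfbpvplvsw" (len 10), cursors c1@0 c2@5, authorship ..........
After op 8 (add_cursor(4)): buffer="lfbpvplvsw" (len 10), cursors c1@0 c3@4 c2@5, authorship ..........

Answer: lfbpvplvsw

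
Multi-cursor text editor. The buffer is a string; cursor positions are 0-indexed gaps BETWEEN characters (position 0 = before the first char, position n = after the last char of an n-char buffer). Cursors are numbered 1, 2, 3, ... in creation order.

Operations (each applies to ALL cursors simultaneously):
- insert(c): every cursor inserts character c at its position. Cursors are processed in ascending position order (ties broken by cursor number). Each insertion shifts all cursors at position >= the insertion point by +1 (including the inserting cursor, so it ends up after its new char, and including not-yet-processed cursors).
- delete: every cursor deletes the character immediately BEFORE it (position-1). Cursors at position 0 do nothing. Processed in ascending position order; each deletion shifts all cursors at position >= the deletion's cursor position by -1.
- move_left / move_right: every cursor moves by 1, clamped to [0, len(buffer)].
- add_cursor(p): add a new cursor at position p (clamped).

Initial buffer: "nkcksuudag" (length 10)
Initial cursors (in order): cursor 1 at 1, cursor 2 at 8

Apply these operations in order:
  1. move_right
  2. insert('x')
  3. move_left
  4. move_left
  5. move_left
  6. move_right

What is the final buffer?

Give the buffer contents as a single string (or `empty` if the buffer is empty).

Answer: nkxcksuudaxg

Derivation:
After op 1 (move_right): buffer="nkcksuudag" (len 10), cursors c1@2 c2@9, authorship ..........
After op 2 (insert('x')): buffer="nkxcksuudaxg" (len 12), cursors c1@3 c2@11, authorship ..1.......2.
After op 3 (move_left): buffer="nkxcksuudaxg" (len 12), cursors c1@2 c2@10, authorship ..1.......2.
After op 4 (move_left): buffer="nkxcksuudaxg" (len 12), cursors c1@1 c2@9, authorship ..1.......2.
After op 5 (move_left): buffer="nkxcksuudaxg" (len 12), cursors c1@0 c2@8, authorship ..1.......2.
After op 6 (move_right): buffer="nkxcksuudaxg" (len 12), cursors c1@1 c2@9, authorship ..1.......2.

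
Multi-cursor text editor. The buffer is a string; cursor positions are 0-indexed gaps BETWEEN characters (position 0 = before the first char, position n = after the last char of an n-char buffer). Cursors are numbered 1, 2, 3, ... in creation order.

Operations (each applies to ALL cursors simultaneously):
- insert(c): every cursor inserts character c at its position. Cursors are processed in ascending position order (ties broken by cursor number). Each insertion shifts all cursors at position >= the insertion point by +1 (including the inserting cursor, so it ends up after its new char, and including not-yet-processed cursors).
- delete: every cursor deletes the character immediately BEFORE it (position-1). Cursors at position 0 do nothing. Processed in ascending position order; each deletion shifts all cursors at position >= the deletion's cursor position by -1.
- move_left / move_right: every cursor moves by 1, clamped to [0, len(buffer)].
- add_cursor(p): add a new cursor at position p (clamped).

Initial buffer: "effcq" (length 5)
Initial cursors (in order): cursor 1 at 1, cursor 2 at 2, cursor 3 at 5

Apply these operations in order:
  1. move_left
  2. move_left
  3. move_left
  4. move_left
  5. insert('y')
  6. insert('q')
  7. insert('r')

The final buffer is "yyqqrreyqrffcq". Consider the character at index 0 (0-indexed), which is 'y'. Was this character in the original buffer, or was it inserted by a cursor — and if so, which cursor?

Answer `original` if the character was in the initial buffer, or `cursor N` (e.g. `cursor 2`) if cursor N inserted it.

Answer: cursor 1

Derivation:
After op 1 (move_left): buffer="effcq" (len 5), cursors c1@0 c2@1 c3@4, authorship .....
After op 2 (move_left): buffer="effcq" (len 5), cursors c1@0 c2@0 c3@3, authorship .....
After op 3 (move_left): buffer="effcq" (len 5), cursors c1@0 c2@0 c3@2, authorship .....
After op 4 (move_left): buffer="effcq" (len 5), cursors c1@0 c2@0 c3@1, authorship .....
After op 5 (insert('y')): buffer="yyeyffcq" (len 8), cursors c1@2 c2@2 c3@4, authorship 12.3....
After op 6 (insert('q')): buffer="yyqqeyqffcq" (len 11), cursors c1@4 c2@4 c3@7, authorship 1212.33....
After op 7 (insert('r')): buffer="yyqqrreyqrffcq" (len 14), cursors c1@6 c2@6 c3@10, authorship 121212.333....
Authorship (.=original, N=cursor N): 1 2 1 2 1 2 . 3 3 3 . . . .
Index 0: author = 1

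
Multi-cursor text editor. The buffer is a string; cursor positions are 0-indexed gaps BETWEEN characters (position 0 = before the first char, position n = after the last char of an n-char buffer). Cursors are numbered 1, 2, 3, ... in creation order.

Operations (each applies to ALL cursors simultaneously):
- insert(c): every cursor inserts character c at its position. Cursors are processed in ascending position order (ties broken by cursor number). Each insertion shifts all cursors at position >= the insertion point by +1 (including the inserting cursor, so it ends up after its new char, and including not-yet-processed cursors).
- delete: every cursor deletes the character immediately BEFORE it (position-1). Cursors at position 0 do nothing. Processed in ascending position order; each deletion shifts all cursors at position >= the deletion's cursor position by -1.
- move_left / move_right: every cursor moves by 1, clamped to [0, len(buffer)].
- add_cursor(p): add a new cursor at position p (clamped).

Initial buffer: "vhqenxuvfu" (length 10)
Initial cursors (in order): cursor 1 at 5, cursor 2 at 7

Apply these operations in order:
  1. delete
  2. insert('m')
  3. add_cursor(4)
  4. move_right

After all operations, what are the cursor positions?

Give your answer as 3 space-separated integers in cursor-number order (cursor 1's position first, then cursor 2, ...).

After op 1 (delete): buffer="vhqexvfu" (len 8), cursors c1@4 c2@5, authorship ........
After op 2 (insert('m')): buffer="vhqemxmvfu" (len 10), cursors c1@5 c2@7, authorship ....1.2...
After op 3 (add_cursor(4)): buffer="vhqemxmvfu" (len 10), cursors c3@4 c1@5 c2@7, authorship ....1.2...
After op 4 (move_right): buffer="vhqemxmvfu" (len 10), cursors c3@5 c1@6 c2@8, authorship ....1.2...

Answer: 6 8 5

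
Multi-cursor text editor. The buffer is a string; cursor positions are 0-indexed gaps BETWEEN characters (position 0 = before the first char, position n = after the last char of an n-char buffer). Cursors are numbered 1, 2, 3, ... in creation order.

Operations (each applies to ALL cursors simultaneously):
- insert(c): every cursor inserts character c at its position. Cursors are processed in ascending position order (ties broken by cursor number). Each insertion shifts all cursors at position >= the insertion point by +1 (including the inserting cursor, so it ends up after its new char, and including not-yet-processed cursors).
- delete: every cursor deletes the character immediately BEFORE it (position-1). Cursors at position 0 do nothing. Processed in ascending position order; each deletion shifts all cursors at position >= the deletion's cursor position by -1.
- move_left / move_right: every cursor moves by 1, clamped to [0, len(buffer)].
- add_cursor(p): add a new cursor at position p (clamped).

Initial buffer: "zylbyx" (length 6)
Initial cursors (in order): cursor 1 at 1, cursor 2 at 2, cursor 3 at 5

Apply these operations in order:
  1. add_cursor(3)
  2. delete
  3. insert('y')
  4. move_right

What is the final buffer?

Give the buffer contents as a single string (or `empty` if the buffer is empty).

Answer: yyybyx

Derivation:
After op 1 (add_cursor(3)): buffer="zylbyx" (len 6), cursors c1@1 c2@2 c4@3 c3@5, authorship ......
After op 2 (delete): buffer="bx" (len 2), cursors c1@0 c2@0 c4@0 c3@1, authorship ..
After op 3 (insert('y')): buffer="yyybyx" (len 6), cursors c1@3 c2@3 c4@3 c3@5, authorship 124.3.
After op 4 (move_right): buffer="yyybyx" (len 6), cursors c1@4 c2@4 c4@4 c3@6, authorship 124.3.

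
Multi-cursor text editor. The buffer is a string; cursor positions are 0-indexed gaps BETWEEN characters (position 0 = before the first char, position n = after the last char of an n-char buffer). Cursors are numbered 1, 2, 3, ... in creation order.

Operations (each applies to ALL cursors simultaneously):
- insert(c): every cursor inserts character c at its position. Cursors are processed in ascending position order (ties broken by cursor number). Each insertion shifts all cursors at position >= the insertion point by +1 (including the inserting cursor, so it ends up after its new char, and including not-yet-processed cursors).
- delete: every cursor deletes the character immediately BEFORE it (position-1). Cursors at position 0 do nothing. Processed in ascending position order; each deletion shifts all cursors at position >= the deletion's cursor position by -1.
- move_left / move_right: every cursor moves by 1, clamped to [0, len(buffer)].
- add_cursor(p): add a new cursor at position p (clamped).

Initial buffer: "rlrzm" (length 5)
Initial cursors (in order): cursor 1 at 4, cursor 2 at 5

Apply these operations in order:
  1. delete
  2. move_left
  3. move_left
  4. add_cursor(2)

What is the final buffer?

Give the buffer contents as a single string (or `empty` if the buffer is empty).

Answer: rlr

Derivation:
After op 1 (delete): buffer="rlr" (len 3), cursors c1@3 c2@3, authorship ...
After op 2 (move_left): buffer="rlr" (len 3), cursors c1@2 c2@2, authorship ...
After op 3 (move_left): buffer="rlr" (len 3), cursors c1@1 c2@1, authorship ...
After op 4 (add_cursor(2)): buffer="rlr" (len 3), cursors c1@1 c2@1 c3@2, authorship ...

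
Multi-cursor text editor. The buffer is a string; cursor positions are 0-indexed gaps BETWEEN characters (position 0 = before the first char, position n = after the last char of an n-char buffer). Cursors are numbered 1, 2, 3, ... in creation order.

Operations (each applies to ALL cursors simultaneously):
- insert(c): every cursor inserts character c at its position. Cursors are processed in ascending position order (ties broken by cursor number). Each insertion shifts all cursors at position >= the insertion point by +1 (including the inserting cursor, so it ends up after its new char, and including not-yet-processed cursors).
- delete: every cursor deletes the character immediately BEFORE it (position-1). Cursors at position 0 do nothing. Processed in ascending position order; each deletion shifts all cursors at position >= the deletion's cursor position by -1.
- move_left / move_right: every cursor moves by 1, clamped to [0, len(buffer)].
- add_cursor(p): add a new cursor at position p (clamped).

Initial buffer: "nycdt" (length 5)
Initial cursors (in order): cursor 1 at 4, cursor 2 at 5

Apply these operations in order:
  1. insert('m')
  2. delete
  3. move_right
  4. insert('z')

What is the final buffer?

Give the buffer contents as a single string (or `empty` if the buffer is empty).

After op 1 (insert('m')): buffer="nycdmtm" (len 7), cursors c1@5 c2@7, authorship ....1.2
After op 2 (delete): buffer="nycdt" (len 5), cursors c1@4 c2@5, authorship .....
After op 3 (move_right): buffer="nycdt" (len 5), cursors c1@5 c2@5, authorship .....
After op 4 (insert('z')): buffer="nycdtzz" (len 7), cursors c1@7 c2@7, authorship .....12

Answer: nycdtzz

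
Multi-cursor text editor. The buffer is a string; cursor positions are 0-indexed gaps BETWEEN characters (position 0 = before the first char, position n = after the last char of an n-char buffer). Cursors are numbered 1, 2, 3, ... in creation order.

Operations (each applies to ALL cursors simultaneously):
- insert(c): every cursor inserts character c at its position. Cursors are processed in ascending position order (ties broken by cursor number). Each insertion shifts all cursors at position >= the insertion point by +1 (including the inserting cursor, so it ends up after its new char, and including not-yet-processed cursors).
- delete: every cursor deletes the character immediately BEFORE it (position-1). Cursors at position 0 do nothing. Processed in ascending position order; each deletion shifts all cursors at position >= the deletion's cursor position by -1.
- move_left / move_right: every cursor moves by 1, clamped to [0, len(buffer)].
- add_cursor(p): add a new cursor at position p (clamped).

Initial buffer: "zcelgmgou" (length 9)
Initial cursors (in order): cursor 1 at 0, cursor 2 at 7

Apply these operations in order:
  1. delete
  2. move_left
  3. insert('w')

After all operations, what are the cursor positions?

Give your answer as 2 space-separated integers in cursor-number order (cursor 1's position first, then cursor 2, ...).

Answer: 1 7

Derivation:
After op 1 (delete): buffer="zcelgmou" (len 8), cursors c1@0 c2@6, authorship ........
After op 2 (move_left): buffer="zcelgmou" (len 8), cursors c1@0 c2@5, authorship ........
After op 3 (insert('w')): buffer="wzcelgwmou" (len 10), cursors c1@1 c2@7, authorship 1.....2...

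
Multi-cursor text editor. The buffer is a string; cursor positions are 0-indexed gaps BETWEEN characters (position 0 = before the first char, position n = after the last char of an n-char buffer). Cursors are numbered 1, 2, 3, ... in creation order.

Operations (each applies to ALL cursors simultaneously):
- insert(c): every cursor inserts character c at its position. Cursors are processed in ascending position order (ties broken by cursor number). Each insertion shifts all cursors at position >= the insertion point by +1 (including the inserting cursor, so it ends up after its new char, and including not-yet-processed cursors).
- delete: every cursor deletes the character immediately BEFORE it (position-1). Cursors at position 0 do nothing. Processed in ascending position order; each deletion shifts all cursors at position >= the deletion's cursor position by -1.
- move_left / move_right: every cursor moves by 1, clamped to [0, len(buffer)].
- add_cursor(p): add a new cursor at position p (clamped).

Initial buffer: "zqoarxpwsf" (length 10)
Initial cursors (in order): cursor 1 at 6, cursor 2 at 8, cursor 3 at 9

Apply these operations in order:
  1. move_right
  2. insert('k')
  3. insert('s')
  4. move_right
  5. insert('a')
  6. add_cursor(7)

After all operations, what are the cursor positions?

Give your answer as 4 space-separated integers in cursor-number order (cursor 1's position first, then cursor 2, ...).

Answer: 11 16 19 7

Derivation:
After op 1 (move_right): buffer="zqoarxpwsf" (len 10), cursors c1@7 c2@9 c3@10, authorship ..........
After op 2 (insert('k')): buffer="zqoarxpkwskfk" (len 13), cursors c1@8 c2@11 c3@13, authorship .......1..2.3
After op 3 (insert('s')): buffer="zqoarxpkswsksfks" (len 16), cursors c1@9 c2@13 c3@16, authorship .......11..22.33
After op 4 (move_right): buffer="zqoarxpkswsksfks" (len 16), cursors c1@10 c2@14 c3@16, authorship .......11..22.33
After op 5 (insert('a')): buffer="zqoarxpkswasksfaksa" (len 19), cursors c1@11 c2@16 c3@19, authorship .......11.1.22.2333
After op 6 (add_cursor(7)): buffer="zqoarxpkswasksfaksa" (len 19), cursors c4@7 c1@11 c2@16 c3@19, authorship .......11.1.22.2333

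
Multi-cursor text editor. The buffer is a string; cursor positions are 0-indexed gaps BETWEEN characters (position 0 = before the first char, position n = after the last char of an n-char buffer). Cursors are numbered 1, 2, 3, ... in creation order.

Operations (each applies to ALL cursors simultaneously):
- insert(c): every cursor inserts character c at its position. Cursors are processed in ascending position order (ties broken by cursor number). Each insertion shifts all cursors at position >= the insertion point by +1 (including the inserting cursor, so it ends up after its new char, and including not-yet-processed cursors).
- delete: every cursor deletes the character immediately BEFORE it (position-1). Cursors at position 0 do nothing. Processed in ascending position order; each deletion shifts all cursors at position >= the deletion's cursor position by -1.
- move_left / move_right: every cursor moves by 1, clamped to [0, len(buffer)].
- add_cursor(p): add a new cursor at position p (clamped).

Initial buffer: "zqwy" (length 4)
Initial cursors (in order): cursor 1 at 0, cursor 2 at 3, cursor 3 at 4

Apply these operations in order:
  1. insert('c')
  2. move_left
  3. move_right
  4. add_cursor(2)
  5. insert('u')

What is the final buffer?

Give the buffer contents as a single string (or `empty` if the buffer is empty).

After op 1 (insert('c')): buffer="czqwcyc" (len 7), cursors c1@1 c2@5 c3@7, authorship 1...2.3
After op 2 (move_left): buffer="czqwcyc" (len 7), cursors c1@0 c2@4 c3@6, authorship 1...2.3
After op 3 (move_right): buffer="czqwcyc" (len 7), cursors c1@1 c2@5 c3@7, authorship 1...2.3
After op 4 (add_cursor(2)): buffer="czqwcyc" (len 7), cursors c1@1 c4@2 c2@5 c3@7, authorship 1...2.3
After op 5 (insert('u')): buffer="cuzuqwcuycu" (len 11), cursors c1@2 c4@4 c2@8 c3@11, authorship 11.4..22.33

Answer: cuzuqwcuycu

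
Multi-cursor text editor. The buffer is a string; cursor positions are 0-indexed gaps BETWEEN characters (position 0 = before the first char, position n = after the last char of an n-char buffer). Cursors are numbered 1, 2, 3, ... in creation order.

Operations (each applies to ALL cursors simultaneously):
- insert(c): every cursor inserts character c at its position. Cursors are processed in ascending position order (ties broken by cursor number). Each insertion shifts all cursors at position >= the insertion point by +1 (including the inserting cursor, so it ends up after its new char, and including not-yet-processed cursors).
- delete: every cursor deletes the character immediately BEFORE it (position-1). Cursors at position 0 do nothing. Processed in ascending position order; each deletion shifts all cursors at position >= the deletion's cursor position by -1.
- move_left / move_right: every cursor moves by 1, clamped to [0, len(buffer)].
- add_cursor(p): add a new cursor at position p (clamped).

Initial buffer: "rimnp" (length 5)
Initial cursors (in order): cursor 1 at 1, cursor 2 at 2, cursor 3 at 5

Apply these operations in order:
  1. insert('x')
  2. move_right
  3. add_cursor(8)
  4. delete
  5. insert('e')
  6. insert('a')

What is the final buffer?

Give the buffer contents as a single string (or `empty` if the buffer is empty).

Answer: rxeaxeaneeaa

Derivation:
After op 1 (insert('x')): buffer="rxixmnpx" (len 8), cursors c1@2 c2@4 c3@8, authorship .1.2...3
After op 2 (move_right): buffer="rxixmnpx" (len 8), cursors c1@3 c2@5 c3@8, authorship .1.2...3
After op 3 (add_cursor(8)): buffer="rxixmnpx" (len 8), cursors c1@3 c2@5 c3@8 c4@8, authorship .1.2...3
After op 4 (delete): buffer="rxxn" (len 4), cursors c1@2 c2@3 c3@4 c4@4, authorship .12.
After op 5 (insert('e')): buffer="rxexenee" (len 8), cursors c1@3 c2@5 c3@8 c4@8, authorship .1122.34
After op 6 (insert('a')): buffer="rxeaxeaneeaa" (len 12), cursors c1@4 c2@7 c3@12 c4@12, authorship .111222.3434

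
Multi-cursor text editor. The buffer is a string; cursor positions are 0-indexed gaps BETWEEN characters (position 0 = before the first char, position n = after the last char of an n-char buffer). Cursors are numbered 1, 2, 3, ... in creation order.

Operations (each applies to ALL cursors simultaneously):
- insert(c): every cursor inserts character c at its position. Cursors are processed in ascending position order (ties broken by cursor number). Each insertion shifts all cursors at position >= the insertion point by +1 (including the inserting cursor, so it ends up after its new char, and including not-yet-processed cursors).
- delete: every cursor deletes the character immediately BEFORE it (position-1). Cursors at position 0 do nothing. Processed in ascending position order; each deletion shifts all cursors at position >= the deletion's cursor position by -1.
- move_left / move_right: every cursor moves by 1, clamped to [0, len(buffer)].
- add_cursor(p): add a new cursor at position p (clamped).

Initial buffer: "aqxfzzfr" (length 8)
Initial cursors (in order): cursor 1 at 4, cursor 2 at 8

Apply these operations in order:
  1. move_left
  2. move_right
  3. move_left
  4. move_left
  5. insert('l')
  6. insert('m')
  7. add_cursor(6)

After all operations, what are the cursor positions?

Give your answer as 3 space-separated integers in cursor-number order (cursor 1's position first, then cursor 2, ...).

After op 1 (move_left): buffer="aqxfzzfr" (len 8), cursors c1@3 c2@7, authorship ........
After op 2 (move_right): buffer="aqxfzzfr" (len 8), cursors c1@4 c2@8, authorship ........
After op 3 (move_left): buffer="aqxfzzfr" (len 8), cursors c1@3 c2@7, authorship ........
After op 4 (move_left): buffer="aqxfzzfr" (len 8), cursors c1@2 c2@6, authorship ........
After op 5 (insert('l')): buffer="aqlxfzzlfr" (len 10), cursors c1@3 c2@8, authorship ..1....2..
After op 6 (insert('m')): buffer="aqlmxfzzlmfr" (len 12), cursors c1@4 c2@10, authorship ..11....22..
After op 7 (add_cursor(6)): buffer="aqlmxfzzlmfr" (len 12), cursors c1@4 c3@6 c2@10, authorship ..11....22..

Answer: 4 10 6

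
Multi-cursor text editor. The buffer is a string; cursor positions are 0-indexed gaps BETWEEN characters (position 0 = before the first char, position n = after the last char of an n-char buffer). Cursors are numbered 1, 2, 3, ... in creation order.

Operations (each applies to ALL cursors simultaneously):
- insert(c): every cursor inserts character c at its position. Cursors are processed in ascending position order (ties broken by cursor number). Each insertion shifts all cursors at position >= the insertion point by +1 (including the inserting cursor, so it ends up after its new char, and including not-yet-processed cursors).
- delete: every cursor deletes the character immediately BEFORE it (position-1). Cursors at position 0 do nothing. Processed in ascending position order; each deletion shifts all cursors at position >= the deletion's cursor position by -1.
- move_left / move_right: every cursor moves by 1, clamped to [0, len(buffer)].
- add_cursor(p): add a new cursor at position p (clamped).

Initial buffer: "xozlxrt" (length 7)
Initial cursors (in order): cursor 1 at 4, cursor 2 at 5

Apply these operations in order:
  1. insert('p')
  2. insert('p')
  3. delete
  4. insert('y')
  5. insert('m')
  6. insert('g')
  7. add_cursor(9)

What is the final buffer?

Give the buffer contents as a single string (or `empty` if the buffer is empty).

After op 1 (insert('p')): buffer="xozlpxprt" (len 9), cursors c1@5 c2@7, authorship ....1.2..
After op 2 (insert('p')): buffer="xozlppxpprt" (len 11), cursors c1@6 c2@9, authorship ....11.22..
After op 3 (delete): buffer="xozlpxprt" (len 9), cursors c1@5 c2@7, authorship ....1.2..
After op 4 (insert('y')): buffer="xozlpyxpyrt" (len 11), cursors c1@6 c2@9, authorship ....11.22..
After op 5 (insert('m')): buffer="xozlpymxpymrt" (len 13), cursors c1@7 c2@11, authorship ....111.222..
After op 6 (insert('g')): buffer="xozlpymgxpymgrt" (len 15), cursors c1@8 c2@13, authorship ....1111.2222..
After op 7 (add_cursor(9)): buffer="xozlpymgxpymgrt" (len 15), cursors c1@8 c3@9 c2@13, authorship ....1111.2222..

Answer: xozlpymgxpymgrt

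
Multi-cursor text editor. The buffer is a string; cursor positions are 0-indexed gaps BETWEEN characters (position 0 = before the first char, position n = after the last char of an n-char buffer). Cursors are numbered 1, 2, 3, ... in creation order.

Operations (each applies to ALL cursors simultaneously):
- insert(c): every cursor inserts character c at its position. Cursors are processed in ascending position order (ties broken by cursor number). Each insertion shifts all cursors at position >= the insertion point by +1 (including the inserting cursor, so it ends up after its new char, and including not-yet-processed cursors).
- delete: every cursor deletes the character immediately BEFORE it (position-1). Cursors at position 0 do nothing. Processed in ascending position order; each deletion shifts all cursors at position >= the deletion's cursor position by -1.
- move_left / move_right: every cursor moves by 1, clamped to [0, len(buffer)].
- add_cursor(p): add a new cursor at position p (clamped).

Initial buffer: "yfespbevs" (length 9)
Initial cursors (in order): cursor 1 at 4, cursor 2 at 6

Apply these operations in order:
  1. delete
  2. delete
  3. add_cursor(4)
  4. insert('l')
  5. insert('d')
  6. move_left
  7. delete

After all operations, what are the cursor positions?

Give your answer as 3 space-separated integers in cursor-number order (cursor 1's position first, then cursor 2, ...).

Answer: 3 3 6

Derivation:
After op 1 (delete): buffer="yfepevs" (len 7), cursors c1@3 c2@4, authorship .......
After op 2 (delete): buffer="yfevs" (len 5), cursors c1@2 c2@2, authorship .....
After op 3 (add_cursor(4)): buffer="yfevs" (len 5), cursors c1@2 c2@2 c3@4, authorship .....
After op 4 (insert('l')): buffer="yfllevls" (len 8), cursors c1@4 c2@4 c3@7, authorship ..12..3.
After op 5 (insert('d')): buffer="yfllddevlds" (len 11), cursors c1@6 c2@6 c3@10, authorship ..1212..33.
After op 6 (move_left): buffer="yfllddevlds" (len 11), cursors c1@5 c2@5 c3@9, authorship ..1212..33.
After op 7 (delete): buffer="yfldevds" (len 8), cursors c1@3 c2@3 c3@6, authorship ..12..3.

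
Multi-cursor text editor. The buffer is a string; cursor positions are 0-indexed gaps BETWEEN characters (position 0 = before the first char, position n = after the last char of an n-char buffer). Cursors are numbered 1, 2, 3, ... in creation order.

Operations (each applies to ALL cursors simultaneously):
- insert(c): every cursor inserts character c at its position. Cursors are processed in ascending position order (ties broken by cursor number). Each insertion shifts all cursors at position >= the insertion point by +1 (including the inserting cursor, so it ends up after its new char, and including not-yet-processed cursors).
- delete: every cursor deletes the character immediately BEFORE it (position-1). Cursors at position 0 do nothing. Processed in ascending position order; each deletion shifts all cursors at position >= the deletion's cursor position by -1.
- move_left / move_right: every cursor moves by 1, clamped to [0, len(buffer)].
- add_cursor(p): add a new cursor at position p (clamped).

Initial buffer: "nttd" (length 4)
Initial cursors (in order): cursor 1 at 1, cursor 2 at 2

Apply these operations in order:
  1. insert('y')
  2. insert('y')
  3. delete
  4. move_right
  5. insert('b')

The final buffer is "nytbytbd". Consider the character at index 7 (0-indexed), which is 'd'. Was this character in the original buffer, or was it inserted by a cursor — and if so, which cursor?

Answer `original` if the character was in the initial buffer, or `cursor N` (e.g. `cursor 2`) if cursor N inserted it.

Answer: original

Derivation:
After op 1 (insert('y')): buffer="nytytd" (len 6), cursors c1@2 c2@4, authorship .1.2..
After op 2 (insert('y')): buffer="nyytyytd" (len 8), cursors c1@3 c2@6, authorship .11.22..
After op 3 (delete): buffer="nytytd" (len 6), cursors c1@2 c2@4, authorship .1.2..
After op 4 (move_right): buffer="nytytd" (len 6), cursors c1@3 c2@5, authorship .1.2..
After op 5 (insert('b')): buffer="nytbytbd" (len 8), cursors c1@4 c2@7, authorship .1.12.2.
Authorship (.=original, N=cursor N): . 1 . 1 2 . 2 .
Index 7: author = original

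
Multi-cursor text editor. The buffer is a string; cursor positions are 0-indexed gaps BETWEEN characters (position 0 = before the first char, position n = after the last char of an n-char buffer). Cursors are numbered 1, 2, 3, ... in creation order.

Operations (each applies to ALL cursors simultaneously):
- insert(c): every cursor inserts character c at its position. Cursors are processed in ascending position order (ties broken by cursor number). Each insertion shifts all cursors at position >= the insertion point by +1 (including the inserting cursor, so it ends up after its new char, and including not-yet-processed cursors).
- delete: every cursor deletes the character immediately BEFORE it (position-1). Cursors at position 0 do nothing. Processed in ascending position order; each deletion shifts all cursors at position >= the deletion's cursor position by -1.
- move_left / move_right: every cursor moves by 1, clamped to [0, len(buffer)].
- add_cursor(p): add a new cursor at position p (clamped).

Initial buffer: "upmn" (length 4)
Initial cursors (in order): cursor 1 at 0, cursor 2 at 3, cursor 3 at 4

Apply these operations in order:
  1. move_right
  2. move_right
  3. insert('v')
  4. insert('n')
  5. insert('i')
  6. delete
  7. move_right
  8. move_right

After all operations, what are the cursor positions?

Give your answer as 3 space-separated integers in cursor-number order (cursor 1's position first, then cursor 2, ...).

After op 1 (move_right): buffer="upmn" (len 4), cursors c1@1 c2@4 c3@4, authorship ....
After op 2 (move_right): buffer="upmn" (len 4), cursors c1@2 c2@4 c3@4, authorship ....
After op 3 (insert('v')): buffer="upvmnvv" (len 7), cursors c1@3 c2@7 c3@7, authorship ..1..23
After op 4 (insert('n')): buffer="upvnmnvvnn" (len 10), cursors c1@4 c2@10 c3@10, authorship ..11..2323
After op 5 (insert('i')): buffer="upvnimnvvnnii" (len 13), cursors c1@5 c2@13 c3@13, authorship ..111..232323
After op 6 (delete): buffer="upvnmnvvnn" (len 10), cursors c1@4 c2@10 c3@10, authorship ..11..2323
After op 7 (move_right): buffer="upvnmnvvnn" (len 10), cursors c1@5 c2@10 c3@10, authorship ..11..2323
After op 8 (move_right): buffer="upvnmnvvnn" (len 10), cursors c1@6 c2@10 c3@10, authorship ..11..2323

Answer: 6 10 10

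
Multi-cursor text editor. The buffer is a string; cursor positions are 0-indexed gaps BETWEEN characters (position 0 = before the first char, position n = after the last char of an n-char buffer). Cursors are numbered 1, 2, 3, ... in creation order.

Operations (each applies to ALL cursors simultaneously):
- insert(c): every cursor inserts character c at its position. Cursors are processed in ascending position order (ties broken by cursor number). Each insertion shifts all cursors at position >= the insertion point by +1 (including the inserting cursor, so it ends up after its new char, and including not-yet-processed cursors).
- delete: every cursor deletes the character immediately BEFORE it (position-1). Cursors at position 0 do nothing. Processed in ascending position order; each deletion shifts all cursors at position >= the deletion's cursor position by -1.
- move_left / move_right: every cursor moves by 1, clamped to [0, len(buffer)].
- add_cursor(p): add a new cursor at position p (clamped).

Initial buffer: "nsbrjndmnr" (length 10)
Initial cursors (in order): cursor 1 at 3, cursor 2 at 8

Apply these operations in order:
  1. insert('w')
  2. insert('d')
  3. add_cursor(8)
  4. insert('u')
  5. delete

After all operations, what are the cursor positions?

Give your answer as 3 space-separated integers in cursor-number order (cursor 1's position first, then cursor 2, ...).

Answer: 5 12 8

Derivation:
After op 1 (insert('w')): buffer="nsbwrjndmwnr" (len 12), cursors c1@4 c2@10, authorship ...1.....2..
After op 2 (insert('d')): buffer="nsbwdrjndmwdnr" (len 14), cursors c1@5 c2@12, authorship ...11.....22..
After op 3 (add_cursor(8)): buffer="nsbwdrjndmwdnr" (len 14), cursors c1@5 c3@8 c2@12, authorship ...11.....22..
After op 4 (insert('u')): buffer="nsbwdurjnudmwdunr" (len 17), cursors c1@6 c3@10 c2@15, authorship ...111...3..222..
After op 5 (delete): buffer="nsbwdrjndmwdnr" (len 14), cursors c1@5 c3@8 c2@12, authorship ...11.....22..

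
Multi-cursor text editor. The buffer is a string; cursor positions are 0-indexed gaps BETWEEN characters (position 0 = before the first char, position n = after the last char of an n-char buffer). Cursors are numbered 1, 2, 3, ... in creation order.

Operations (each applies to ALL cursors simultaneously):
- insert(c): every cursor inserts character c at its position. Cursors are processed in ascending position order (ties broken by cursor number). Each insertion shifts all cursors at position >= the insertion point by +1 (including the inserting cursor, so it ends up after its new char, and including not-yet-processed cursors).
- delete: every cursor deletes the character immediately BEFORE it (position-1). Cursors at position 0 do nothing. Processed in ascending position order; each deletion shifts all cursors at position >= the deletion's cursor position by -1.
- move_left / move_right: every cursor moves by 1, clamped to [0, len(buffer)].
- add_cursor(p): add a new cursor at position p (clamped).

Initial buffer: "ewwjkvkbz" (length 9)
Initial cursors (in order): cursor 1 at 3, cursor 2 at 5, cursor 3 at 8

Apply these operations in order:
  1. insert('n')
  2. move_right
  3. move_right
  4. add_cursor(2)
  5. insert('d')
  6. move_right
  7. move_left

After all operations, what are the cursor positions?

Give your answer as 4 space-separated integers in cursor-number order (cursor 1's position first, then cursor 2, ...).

After op 1 (insert('n')): buffer="ewwnjknvkbnz" (len 12), cursors c1@4 c2@7 c3@11, authorship ...1..2...3.
After op 2 (move_right): buffer="ewwnjknvkbnz" (len 12), cursors c1@5 c2@8 c3@12, authorship ...1..2...3.
After op 3 (move_right): buffer="ewwnjknvkbnz" (len 12), cursors c1@6 c2@9 c3@12, authorship ...1..2...3.
After op 4 (add_cursor(2)): buffer="ewwnjknvkbnz" (len 12), cursors c4@2 c1@6 c2@9 c3@12, authorship ...1..2...3.
After op 5 (insert('d')): buffer="ewdwnjkdnvkdbnzd" (len 16), cursors c4@3 c1@8 c2@12 c3@16, authorship ..4.1..12..2.3.3
After op 6 (move_right): buffer="ewdwnjkdnvkdbnzd" (len 16), cursors c4@4 c1@9 c2@13 c3@16, authorship ..4.1..12..2.3.3
After op 7 (move_left): buffer="ewdwnjkdnvkdbnzd" (len 16), cursors c4@3 c1@8 c2@12 c3@15, authorship ..4.1..12..2.3.3

Answer: 8 12 15 3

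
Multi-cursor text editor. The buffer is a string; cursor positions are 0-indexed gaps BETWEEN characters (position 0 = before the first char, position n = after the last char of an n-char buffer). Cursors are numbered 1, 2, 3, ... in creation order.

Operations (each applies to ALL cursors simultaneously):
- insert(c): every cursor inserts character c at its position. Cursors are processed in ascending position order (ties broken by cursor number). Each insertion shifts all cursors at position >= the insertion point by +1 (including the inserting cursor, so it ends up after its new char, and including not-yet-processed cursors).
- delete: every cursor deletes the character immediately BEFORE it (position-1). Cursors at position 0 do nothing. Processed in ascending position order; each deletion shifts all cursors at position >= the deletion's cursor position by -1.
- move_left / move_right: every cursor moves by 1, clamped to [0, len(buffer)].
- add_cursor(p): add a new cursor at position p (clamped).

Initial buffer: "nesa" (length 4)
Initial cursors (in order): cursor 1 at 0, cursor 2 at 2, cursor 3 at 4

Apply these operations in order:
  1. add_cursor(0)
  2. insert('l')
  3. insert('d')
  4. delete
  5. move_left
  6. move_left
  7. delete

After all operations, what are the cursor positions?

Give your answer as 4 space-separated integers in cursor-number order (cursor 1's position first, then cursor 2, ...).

After op 1 (add_cursor(0)): buffer="nesa" (len 4), cursors c1@0 c4@0 c2@2 c3@4, authorship ....
After op 2 (insert('l')): buffer="llnelsal" (len 8), cursors c1@2 c4@2 c2@5 c3@8, authorship 14..2..3
After op 3 (insert('d')): buffer="llddneldsald" (len 12), cursors c1@4 c4@4 c2@8 c3@12, authorship 1414..22..33
After op 4 (delete): buffer="llnelsal" (len 8), cursors c1@2 c4@2 c2@5 c3@8, authorship 14..2..3
After op 5 (move_left): buffer="llnelsal" (len 8), cursors c1@1 c4@1 c2@4 c3@7, authorship 14..2..3
After op 6 (move_left): buffer="llnelsal" (len 8), cursors c1@0 c4@0 c2@3 c3@6, authorship 14..2..3
After op 7 (delete): buffer="llelal" (len 6), cursors c1@0 c4@0 c2@2 c3@4, authorship 14.2.3

Answer: 0 2 4 0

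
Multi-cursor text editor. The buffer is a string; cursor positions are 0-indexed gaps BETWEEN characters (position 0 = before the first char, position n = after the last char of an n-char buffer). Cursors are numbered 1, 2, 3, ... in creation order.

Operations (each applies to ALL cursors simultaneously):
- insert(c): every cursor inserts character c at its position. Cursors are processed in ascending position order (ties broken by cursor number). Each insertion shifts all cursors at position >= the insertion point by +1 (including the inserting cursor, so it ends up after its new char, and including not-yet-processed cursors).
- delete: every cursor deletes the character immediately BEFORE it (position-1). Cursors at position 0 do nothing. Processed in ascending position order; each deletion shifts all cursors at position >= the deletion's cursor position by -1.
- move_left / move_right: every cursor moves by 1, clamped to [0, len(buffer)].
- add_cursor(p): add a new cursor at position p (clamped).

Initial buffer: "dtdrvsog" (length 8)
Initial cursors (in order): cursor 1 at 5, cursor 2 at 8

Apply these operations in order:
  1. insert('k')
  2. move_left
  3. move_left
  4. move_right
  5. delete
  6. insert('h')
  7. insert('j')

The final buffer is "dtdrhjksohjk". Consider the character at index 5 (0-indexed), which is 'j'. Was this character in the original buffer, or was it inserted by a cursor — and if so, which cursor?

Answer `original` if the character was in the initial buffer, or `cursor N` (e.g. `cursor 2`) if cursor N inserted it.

After op 1 (insert('k')): buffer="dtdrvksogk" (len 10), cursors c1@6 c2@10, authorship .....1...2
After op 2 (move_left): buffer="dtdrvksogk" (len 10), cursors c1@5 c2@9, authorship .....1...2
After op 3 (move_left): buffer="dtdrvksogk" (len 10), cursors c1@4 c2@8, authorship .....1...2
After op 4 (move_right): buffer="dtdrvksogk" (len 10), cursors c1@5 c2@9, authorship .....1...2
After op 5 (delete): buffer="dtdrksok" (len 8), cursors c1@4 c2@7, authorship ....1..2
After op 6 (insert('h')): buffer="dtdrhksohk" (len 10), cursors c1@5 c2@9, authorship ....11..22
After op 7 (insert('j')): buffer="dtdrhjksohjk" (len 12), cursors c1@6 c2@11, authorship ....111..222
Authorship (.=original, N=cursor N): . . . . 1 1 1 . . 2 2 2
Index 5: author = 1

Answer: cursor 1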